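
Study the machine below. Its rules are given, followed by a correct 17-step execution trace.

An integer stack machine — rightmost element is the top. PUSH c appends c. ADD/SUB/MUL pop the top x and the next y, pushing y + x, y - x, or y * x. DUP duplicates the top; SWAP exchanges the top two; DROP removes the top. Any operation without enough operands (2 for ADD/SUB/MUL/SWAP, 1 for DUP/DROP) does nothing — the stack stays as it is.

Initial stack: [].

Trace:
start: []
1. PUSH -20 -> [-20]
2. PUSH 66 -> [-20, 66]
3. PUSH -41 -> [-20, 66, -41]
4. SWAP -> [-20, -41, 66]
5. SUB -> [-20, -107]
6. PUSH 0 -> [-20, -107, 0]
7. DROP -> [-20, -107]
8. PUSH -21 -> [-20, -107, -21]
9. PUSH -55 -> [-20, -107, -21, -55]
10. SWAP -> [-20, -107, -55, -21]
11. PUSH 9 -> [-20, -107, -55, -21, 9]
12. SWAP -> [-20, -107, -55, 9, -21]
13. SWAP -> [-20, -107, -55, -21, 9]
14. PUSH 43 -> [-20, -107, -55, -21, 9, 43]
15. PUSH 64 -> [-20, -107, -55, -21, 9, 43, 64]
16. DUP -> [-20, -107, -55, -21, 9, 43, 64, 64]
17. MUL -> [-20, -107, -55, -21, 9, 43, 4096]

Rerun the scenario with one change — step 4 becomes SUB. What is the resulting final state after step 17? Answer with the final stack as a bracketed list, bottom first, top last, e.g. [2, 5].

[-127, -55, -21, 9, 43, 4096]

(re-executing from step 4 with the substitution; state before step 4: [-20, 66, -41])
4. SUB -> [-20, 107]
5. SUB -> [-127]
6. PUSH 0 -> [-127, 0]
7. DROP -> [-127]
8. PUSH -21 -> [-127, -21]
9. PUSH -55 -> [-127, -21, -55]
10. SWAP -> [-127, -55, -21]
11. PUSH 9 -> [-127, -55, -21, 9]
12. SWAP -> [-127, -55, 9, -21]
13. SWAP -> [-127, -55, -21, 9]
14. PUSH 43 -> [-127, -55, -21, 9, 43]
15. PUSH 64 -> [-127, -55, -21, 9, 43, 64]
16. DUP -> [-127, -55, -21, 9, 43, 64, 64]
17. MUL -> [-127, -55, -21, 9, 43, 4096]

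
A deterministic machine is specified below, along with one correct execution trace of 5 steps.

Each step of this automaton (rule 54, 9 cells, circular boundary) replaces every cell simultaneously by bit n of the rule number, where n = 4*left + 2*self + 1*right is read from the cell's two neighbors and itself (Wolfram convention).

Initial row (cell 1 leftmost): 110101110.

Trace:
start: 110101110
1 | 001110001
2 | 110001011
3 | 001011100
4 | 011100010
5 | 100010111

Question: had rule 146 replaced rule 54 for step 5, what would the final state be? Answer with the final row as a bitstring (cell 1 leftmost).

101010101

(re-executing step 5 under rule 146; state before step 5: 011100010)
5 | 101010101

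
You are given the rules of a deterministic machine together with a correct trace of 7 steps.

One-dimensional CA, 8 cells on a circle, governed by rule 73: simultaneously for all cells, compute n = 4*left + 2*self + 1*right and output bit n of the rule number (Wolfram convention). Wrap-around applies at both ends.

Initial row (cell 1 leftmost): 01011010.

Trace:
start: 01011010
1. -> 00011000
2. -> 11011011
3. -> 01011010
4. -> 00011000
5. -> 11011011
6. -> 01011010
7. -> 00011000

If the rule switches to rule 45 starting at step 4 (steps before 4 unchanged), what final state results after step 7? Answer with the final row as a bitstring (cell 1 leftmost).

11001001

(re-executing steps 4..7 under rule 45; state before step 4: 01011010)
4. -> 01110110
5. -> 01001100
6. -> 01001001
7. -> 11001001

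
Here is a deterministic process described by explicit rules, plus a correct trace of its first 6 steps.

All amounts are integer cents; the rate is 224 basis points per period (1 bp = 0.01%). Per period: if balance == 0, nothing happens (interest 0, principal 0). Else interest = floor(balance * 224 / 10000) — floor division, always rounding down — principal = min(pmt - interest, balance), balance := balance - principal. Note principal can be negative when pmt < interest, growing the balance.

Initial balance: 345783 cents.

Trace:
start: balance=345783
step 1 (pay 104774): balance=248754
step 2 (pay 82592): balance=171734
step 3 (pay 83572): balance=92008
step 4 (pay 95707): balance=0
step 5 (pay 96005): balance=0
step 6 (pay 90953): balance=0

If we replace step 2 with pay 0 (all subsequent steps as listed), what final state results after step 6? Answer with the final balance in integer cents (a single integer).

(re-executing from step 2 with the substitution; state before step 2: balance=248754)
step 2 (pay 0): balance=254326
step 3 (pay 83572): balance=176450
step 4 (pay 95707): balance=84695
step 5 (pay 96005): balance=0
step 6 (pay 90953): balance=0

0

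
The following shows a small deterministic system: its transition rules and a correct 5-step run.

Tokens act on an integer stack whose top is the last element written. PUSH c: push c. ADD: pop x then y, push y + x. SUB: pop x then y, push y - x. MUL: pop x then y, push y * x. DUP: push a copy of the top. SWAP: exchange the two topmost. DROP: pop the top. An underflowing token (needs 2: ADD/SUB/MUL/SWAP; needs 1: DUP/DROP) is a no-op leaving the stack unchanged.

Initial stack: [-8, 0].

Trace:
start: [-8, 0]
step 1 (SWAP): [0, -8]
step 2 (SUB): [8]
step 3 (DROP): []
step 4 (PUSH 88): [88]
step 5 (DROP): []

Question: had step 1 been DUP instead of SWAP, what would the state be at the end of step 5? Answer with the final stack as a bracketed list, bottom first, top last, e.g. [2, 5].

(re-executing from step 1 with the substitution; state before step 1: [-8, 0])
step 1 (DUP): [-8, 0, 0]
step 2 (SUB): [-8, 0]
step 3 (DROP): [-8]
step 4 (PUSH 88): [-8, 88]
step 5 (DROP): [-8]

[-8]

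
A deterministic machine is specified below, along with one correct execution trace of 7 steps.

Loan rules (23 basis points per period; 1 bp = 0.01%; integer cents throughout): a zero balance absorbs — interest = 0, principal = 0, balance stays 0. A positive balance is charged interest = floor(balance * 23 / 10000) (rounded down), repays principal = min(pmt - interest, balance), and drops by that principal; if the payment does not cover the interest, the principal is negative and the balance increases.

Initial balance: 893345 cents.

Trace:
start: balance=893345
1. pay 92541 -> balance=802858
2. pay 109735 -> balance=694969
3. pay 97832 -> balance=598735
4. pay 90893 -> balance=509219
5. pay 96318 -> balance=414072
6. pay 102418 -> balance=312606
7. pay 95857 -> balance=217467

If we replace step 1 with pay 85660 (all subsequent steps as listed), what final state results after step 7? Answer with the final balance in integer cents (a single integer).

224444

(re-executing from step 1 with the substitution; state before step 1: balance=893345)
1. pay 85660 -> balance=809739
2. pay 109735 -> balance=701866
3. pay 97832 -> balance=605648
4. pay 90893 -> balance=516147
5. pay 96318 -> balance=421016
6. pay 102418 -> balance=319566
7. pay 95857 -> balance=224444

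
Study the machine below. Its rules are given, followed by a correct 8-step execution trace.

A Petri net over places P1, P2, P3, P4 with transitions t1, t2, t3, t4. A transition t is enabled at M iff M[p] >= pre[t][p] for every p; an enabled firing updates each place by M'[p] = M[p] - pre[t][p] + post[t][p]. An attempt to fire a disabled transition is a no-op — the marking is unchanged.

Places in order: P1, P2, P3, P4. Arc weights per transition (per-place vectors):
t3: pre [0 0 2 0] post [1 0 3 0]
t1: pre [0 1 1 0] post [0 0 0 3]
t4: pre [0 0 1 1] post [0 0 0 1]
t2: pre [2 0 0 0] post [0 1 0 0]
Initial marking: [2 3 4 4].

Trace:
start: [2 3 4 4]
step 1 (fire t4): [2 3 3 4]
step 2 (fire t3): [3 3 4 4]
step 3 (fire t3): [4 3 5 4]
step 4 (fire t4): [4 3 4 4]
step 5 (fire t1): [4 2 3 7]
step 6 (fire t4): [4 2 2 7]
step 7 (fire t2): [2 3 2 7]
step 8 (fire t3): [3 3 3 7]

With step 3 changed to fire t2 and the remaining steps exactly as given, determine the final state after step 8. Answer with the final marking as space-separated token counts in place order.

1 3 1 7

(re-executing from step 3 with the substitution; state before step 3: [3 3 4 4])
step 3 (fire t2): [1 4 4 4]
step 4 (fire t4): [1 4 3 4]
step 5 (fire t1): [1 3 2 7]
step 6 (fire t4): [1 3 1 7]
step 7 (fire t2): [1 3 1 7]
step 8 (fire t3): [1 3 1 7]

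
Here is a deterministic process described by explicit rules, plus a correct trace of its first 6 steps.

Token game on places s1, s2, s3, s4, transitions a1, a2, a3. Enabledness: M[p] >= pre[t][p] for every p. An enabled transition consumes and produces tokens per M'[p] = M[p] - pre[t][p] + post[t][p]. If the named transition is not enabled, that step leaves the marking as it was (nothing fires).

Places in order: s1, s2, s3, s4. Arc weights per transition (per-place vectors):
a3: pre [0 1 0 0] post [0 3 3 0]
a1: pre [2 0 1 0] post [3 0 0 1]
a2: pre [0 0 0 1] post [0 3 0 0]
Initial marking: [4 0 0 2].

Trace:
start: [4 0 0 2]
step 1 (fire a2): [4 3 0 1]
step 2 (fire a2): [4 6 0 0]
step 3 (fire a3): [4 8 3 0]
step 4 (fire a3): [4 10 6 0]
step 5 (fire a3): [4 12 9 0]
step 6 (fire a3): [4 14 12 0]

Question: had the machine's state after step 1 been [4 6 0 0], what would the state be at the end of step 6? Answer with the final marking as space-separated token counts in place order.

state after step 1 := [4 6 0 0]
step 2 (fire a2): [4 6 0 0]
step 3 (fire a3): [4 8 3 0]
step 4 (fire a3): [4 10 6 0]
step 5 (fire a3): [4 12 9 0]
step 6 (fire a3): [4 14 12 0]

4 14 12 0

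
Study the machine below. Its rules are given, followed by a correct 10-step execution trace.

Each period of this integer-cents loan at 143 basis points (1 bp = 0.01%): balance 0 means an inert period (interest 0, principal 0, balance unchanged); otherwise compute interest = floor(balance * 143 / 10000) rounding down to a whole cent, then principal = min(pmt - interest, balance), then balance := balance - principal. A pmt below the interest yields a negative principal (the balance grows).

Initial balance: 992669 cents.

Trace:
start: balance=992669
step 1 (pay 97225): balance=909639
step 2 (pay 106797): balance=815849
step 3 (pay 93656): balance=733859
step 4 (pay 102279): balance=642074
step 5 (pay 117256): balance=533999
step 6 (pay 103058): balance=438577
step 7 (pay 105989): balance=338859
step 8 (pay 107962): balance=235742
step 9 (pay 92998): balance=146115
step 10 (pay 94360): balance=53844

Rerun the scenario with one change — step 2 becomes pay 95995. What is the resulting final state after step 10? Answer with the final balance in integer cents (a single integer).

65946

(re-executing from step 2 with the substitution; state before step 2: balance=909639)
step 2 (pay 95995): balance=826651
step 3 (pay 93656): balance=744816
step 4 (pay 102279): balance=653187
step 5 (pay 117256): balance=545271
step 6 (pay 103058): balance=450010
step 7 (pay 105989): balance=350456
step 8 (pay 107962): balance=247505
step 9 (pay 92998): balance=158046
step 10 (pay 94360): balance=65946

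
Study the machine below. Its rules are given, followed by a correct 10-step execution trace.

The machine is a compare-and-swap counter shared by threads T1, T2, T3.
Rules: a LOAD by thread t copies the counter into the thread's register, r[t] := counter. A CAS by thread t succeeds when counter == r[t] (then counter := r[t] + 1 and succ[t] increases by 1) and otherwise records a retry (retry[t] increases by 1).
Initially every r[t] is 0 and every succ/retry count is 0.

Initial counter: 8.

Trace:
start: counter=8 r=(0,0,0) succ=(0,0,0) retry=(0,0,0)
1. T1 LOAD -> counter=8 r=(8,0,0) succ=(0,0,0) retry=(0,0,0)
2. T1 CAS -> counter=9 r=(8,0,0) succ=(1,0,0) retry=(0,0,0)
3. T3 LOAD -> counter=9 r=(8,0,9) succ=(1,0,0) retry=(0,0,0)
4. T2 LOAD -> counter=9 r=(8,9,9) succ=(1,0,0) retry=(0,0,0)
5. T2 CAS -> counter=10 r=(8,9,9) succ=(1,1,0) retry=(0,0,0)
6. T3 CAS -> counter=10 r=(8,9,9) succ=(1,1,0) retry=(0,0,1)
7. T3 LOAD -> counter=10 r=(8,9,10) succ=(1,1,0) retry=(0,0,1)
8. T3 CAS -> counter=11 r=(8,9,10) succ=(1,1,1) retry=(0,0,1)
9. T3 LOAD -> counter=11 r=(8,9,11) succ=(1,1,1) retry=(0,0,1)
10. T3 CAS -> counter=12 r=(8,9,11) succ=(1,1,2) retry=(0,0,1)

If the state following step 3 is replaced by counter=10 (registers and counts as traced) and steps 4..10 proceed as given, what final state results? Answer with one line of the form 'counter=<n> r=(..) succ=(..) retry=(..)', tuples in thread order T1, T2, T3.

counter=13 r=(8,10,12) succ=(1,1,2) retry=(0,0,1)

state after step 3 := counter=10 r=(8,0,9) succ=(1,0,0) retry=(0,0,0)
4. T2 LOAD -> counter=10 r=(8,10,9) succ=(1,0,0) retry=(0,0,0)
5. T2 CAS -> counter=11 r=(8,10,9) succ=(1,1,0) retry=(0,0,0)
6. T3 CAS -> counter=11 r=(8,10,9) succ=(1,1,0) retry=(0,0,1)
7. T3 LOAD -> counter=11 r=(8,10,11) succ=(1,1,0) retry=(0,0,1)
8. T3 CAS -> counter=12 r=(8,10,11) succ=(1,1,1) retry=(0,0,1)
9. T3 LOAD -> counter=12 r=(8,10,12) succ=(1,1,1) retry=(0,0,1)
10. T3 CAS -> counter=13 r=(8,10,12) succ=(1,1,2) retry=(0,0,1)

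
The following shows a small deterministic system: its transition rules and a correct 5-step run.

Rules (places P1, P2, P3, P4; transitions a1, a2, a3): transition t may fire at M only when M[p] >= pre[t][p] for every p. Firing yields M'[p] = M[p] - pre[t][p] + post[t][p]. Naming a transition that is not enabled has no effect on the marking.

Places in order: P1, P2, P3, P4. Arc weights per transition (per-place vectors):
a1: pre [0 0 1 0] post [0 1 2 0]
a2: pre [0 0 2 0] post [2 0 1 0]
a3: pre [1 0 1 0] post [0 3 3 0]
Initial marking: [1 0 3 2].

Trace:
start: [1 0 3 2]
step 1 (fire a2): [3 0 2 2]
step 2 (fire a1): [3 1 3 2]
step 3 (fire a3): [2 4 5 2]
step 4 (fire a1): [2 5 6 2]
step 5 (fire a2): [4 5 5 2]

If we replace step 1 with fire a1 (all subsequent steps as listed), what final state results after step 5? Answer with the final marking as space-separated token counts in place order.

2 6 7 2

(re-executing from step 1 with the substitution; state before step 1: [1 0 3 2])
step 1 (fire a1): [1 1 4 2]
step 2 (fire a1): [1 2 5 2]
step 3 (fire a3): [0 5 7 2]
step 4 (fire a1): [0 6 8 2]
step 5 (fire a2): [2 6 7 2]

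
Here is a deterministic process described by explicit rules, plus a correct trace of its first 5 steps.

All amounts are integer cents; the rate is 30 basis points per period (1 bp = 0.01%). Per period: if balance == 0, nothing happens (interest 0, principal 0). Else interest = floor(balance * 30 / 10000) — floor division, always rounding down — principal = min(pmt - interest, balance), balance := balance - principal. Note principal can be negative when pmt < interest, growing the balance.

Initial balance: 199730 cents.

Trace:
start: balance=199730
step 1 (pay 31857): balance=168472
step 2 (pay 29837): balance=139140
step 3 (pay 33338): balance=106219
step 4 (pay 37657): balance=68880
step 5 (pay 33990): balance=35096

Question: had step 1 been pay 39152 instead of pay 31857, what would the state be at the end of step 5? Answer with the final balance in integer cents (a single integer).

(re-executing from step 1 with the substitution; state before step 1: balance=199730)
step 1 (pay 39152): balance=161177
step 2 (pay 29837): balance=131823
step 3 (pay 33338): balance=98880
step 4 (pay 37657): balance=61519
step 5 (pay 33990): balance=27713

27713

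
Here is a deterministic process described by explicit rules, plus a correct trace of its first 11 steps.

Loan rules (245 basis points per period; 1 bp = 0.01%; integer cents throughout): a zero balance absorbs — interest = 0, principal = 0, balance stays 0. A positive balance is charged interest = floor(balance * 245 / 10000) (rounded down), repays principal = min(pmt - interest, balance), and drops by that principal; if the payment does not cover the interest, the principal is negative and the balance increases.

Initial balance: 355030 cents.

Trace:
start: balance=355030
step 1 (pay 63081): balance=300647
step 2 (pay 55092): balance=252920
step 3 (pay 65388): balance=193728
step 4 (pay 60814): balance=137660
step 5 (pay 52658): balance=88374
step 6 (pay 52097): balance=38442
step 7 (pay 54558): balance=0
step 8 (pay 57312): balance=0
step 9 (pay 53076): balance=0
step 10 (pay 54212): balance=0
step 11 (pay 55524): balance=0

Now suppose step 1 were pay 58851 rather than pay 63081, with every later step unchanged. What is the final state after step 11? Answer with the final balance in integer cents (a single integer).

(re-executing from step 1 with the substitution; state before step 1: balance=355030)
step 1 (pay 58851): balance=304877
step 2 (pay 55092): balance=257254
step 3 (pay 65388): balance=198168
step 4 (pay 60814): balance=142209
step 5 (pay 52658): balance=93035
step 6 (pay 52097): balance=43217
step 7 (pay 54558): balance=0
step 8 (pay 57312): balance=0
step 9 (pay 53076): balance=0
step 10 (pay 54212): balance=0
step 11 (pay 55524): balance=0

0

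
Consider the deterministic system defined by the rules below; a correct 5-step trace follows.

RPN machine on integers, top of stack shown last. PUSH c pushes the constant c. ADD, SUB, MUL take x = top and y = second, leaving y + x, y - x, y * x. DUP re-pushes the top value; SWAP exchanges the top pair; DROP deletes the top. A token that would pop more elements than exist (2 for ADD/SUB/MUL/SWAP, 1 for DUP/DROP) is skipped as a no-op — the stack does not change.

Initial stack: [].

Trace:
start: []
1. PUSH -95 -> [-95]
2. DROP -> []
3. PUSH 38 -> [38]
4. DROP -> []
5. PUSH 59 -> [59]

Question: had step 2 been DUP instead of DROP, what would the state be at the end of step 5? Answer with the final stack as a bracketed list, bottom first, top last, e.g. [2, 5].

[-95, -95, 59]

(re-executing from step 2 with the substitution; state before step 2: [-95])
2. DUP -> [-95, -95]
3. PUSH 38 -> [-95, -95, 38]
4. DROP -> [-95, -95]
5. PUSH 59 -> [-95, -95, 59]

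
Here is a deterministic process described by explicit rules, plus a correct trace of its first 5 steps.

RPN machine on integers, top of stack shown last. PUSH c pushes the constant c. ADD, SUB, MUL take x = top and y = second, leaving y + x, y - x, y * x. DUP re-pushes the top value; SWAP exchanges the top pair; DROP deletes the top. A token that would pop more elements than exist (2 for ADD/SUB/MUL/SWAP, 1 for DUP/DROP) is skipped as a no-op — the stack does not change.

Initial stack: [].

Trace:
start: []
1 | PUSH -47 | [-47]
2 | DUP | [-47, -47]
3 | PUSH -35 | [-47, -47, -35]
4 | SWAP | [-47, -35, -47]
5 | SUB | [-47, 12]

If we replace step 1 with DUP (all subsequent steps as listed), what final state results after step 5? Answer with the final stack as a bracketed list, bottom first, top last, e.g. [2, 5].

(re-executing from step 1 with the substitution; state before step 1: [])
1 | DUP | []
2 | DUP | []
3 | PUSH -35 | [-35]
4 | SWAP | [-35]
5 | SUB | [-35]

[-35]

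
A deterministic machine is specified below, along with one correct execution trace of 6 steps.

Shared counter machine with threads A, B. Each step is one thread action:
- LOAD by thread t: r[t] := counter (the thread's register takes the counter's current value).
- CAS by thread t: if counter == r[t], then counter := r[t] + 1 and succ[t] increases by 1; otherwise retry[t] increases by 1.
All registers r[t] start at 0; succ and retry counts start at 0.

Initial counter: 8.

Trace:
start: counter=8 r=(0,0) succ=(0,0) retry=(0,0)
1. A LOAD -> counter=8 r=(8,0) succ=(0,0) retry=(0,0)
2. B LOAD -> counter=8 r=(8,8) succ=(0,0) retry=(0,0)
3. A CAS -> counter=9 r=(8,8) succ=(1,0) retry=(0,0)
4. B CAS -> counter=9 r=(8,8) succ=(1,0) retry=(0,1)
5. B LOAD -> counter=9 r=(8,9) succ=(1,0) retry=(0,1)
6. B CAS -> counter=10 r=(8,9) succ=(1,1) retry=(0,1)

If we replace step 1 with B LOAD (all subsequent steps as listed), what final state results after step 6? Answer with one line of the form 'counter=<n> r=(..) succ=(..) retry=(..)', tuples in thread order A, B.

(re-executing from step 1 with the substitution; state before step 1: counter=8 r=(0,0) succ=(0,0) retry=(0,0))
1. B LOAD -> counter=8 r=(0,8) succ=(0,0) retry=(0,0)
2. B LOAD -> counter=8 r=(0,8) succ=(0,0) retry=(0,0)
3. A CAS -> counter=8 r=(0,8) succ=(0,0) retry=(1,0)
4. B CAS -> counter=9 r=(0,8) succ=(0,1) retry=(1,0)
5. B LOAD -> counter=9 r=(0,9) succ=(0,1) retry=(1,0)
6. B CAS -> counter=10 r=(0,9) succ=(0,2) retry=(1,0)

counter=10 r=(0,9) succ=(0,2) retry=(1,0)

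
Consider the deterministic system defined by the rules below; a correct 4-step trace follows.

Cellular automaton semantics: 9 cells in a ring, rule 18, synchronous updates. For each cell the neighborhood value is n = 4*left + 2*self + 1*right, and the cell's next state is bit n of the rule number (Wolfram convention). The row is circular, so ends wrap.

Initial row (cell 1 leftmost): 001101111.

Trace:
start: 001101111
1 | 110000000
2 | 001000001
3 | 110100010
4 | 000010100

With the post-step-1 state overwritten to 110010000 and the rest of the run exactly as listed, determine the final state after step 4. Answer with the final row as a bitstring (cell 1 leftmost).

001001000

state after step 1 := 110010000
2 | 001101001
3 | 110000110
4 | 001001000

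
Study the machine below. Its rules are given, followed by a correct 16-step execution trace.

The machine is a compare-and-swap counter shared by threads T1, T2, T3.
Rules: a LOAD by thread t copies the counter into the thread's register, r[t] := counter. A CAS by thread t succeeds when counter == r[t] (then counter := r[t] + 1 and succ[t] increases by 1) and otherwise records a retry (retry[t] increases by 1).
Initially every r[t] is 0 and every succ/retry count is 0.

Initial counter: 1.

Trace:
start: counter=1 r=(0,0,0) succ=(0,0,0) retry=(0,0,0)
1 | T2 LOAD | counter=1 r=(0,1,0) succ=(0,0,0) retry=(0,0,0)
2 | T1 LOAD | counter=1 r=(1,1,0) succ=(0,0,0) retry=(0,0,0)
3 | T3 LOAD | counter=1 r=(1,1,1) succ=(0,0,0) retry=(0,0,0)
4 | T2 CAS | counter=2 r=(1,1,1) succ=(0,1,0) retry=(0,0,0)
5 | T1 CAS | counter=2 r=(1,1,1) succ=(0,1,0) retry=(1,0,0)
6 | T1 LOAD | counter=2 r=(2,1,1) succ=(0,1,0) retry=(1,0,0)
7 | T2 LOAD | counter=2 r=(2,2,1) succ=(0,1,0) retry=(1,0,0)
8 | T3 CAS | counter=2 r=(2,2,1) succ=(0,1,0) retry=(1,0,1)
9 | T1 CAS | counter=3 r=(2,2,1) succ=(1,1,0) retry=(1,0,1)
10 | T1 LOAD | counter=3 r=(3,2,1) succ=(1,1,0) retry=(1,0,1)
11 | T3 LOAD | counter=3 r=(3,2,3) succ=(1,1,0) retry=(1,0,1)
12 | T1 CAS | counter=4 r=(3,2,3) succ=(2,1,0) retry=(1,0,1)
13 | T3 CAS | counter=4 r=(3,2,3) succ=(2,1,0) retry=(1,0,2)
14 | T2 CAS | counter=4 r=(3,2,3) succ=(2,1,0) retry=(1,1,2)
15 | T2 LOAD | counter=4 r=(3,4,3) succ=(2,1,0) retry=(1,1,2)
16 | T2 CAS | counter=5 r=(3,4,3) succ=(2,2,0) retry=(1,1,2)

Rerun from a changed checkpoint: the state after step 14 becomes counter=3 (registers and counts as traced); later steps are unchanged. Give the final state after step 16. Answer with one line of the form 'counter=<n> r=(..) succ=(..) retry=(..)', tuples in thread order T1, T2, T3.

state after step 14 := counter=3 r=(3,2,3) succ=(2,1,0) retry=(1,1,2)
15 | T2 LOAD | counter=3 r=(3,3,3) succ=(2,1,0) retry=(1,1,2)
16 | T2 CAS | counter=4 r=(3,3,3) succ=(2,2,0) retry=(1,1,2)

counter=4 r=(3,3,3) succ=(2,2,0) retry=(1,1,2)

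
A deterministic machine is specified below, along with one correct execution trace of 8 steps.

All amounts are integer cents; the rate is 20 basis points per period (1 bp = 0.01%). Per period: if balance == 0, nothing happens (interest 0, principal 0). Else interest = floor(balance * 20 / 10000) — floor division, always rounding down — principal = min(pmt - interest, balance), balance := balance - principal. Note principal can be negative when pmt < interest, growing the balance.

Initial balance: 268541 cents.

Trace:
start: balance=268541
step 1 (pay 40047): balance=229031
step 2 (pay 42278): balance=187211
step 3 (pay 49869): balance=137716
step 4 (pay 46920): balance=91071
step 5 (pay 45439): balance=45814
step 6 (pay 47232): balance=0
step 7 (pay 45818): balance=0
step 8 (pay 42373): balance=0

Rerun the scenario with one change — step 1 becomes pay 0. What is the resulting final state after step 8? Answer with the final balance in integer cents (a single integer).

0

(re-executing from step 1 with the substitution; state before step 1: balance=268541)
step 1 (pay 0): balance=269078
step 2 (pay 42278): balance=227338
step 3 (pay 49869): balance=177923
step 4 (pay 46920): balance=131358
step 5 (pay 45439): balance=86181
step 6 (pay 47232): balance=39121
step 7 (pay 45818): balance=0
step 8 (pay 42373): balance=0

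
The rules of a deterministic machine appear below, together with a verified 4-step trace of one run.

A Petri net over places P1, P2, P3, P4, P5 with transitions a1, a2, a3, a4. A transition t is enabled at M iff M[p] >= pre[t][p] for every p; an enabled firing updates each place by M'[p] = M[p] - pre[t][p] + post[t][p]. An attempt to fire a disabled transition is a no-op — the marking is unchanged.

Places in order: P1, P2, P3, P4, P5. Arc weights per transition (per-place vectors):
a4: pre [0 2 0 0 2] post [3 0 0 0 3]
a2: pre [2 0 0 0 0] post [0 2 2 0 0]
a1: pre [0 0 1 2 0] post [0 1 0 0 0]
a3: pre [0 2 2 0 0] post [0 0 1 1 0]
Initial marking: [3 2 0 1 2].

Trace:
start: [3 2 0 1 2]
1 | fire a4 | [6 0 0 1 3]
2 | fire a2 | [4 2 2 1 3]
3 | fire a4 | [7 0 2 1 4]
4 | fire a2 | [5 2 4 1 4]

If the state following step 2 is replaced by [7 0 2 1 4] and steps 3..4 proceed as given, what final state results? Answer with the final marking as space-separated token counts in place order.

state after step 2 := [7 0 2 1 4]
3 | fire a4 | [7 0 2 1 4]
4 | fire a2 | [5 2 4 1 4]

5 2 4 1 4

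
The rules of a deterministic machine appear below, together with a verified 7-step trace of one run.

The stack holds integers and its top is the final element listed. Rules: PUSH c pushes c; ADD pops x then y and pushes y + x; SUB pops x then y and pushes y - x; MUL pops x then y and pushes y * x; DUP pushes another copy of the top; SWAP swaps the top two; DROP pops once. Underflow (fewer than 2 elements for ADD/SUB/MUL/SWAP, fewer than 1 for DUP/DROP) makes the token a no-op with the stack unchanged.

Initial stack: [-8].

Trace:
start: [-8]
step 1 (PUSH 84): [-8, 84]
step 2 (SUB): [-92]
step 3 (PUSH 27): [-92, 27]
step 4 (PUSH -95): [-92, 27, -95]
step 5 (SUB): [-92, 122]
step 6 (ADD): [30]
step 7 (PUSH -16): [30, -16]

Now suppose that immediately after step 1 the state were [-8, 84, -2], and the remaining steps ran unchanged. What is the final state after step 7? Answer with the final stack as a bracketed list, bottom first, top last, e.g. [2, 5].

state after step 1 := [-8, 84, -2]
step 2 (SUB): [-8, 86]
step 3 (PUSH 27): [-8, 86, 27]
step 4 (PUSH -95): [-8, 86, 27, -95]
step 5 (SUB): [-8, 86, 122]
step 6 (ADD): [-8, 208]
step 7 (PUSH -16): [-8, 208, -16]

[-8, 208, -16]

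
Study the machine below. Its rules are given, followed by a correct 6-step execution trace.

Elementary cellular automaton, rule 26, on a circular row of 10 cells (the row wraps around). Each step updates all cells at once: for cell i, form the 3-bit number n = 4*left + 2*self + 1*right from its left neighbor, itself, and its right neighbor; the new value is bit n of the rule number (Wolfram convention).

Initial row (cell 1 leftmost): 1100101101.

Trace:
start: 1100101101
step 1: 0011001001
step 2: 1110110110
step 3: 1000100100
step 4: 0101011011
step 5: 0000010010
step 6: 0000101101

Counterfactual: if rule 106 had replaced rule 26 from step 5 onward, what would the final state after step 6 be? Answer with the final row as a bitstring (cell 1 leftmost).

(re-executing steps 5..6 under rule 106; state before step 5: 0101011011)
step 5: 1010111111
step 6: 1101100000

1101100000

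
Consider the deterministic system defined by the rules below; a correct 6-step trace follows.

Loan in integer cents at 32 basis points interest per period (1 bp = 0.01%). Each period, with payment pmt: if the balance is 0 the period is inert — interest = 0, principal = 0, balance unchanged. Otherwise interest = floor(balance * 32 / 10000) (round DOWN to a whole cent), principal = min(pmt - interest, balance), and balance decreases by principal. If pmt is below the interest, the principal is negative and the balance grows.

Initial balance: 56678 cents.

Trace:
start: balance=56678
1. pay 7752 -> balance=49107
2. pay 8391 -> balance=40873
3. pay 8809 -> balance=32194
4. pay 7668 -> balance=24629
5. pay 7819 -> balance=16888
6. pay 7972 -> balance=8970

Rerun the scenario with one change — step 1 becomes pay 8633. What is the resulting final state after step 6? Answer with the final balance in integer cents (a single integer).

(re-executing from step 1 with the substitution; state before step 1: balance=56678)
1. pay 8633 -> balance=48226
2. pay 8391 -> balance=39989
3. pay 8809 -> balance=31307
4. pay 7668 -> balance=23739
5. pay 7819 -> balance=15995
6. pay 7972 -> balance=8074

8074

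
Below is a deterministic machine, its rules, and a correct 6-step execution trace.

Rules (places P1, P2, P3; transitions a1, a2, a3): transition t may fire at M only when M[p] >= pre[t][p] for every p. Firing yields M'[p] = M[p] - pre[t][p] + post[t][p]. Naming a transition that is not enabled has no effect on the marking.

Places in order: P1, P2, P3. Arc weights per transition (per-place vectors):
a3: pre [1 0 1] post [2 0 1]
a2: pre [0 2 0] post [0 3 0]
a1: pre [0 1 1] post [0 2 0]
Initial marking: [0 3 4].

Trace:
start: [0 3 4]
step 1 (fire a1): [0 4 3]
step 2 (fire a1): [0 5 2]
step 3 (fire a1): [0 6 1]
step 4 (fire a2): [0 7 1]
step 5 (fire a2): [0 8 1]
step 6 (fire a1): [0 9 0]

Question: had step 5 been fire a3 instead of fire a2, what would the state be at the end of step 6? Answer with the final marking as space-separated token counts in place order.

(re-executing from step 5 with the substitution; state before step 5: [0 7 1])
step 5 (fire a3): [0 7 1]
step 6 (fire a1): [0 8 0]

0 8 0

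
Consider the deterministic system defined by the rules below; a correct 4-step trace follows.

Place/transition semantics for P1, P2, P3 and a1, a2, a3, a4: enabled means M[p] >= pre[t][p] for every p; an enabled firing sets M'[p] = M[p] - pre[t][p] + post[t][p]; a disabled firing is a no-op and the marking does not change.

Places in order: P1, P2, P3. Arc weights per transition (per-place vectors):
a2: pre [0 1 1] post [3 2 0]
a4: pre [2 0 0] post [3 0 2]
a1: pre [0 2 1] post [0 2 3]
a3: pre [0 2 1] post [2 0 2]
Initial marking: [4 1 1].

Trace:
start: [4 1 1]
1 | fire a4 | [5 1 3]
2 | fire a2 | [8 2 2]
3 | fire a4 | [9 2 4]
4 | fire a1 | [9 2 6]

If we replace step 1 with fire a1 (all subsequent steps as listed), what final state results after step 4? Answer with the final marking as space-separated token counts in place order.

(re-executing from step 1 with the substitution; state before step 1: [4 1 1])
1 | fire a1 | [4 1 1]
2 | fire a2 | [7 2 0]
3 | fire a4 | [8 2 2]
4 | fire a1 | [8 2 4]

8 2 4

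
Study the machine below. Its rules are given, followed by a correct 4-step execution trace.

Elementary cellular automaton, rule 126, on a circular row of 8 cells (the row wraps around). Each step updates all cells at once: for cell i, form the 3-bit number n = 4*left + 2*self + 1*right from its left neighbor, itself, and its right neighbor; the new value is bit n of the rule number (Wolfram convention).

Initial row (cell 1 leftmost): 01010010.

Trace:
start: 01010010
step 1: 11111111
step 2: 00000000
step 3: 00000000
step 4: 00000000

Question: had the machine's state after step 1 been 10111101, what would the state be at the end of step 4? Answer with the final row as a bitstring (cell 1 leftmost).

state after step 1 := 10111101
step 2: 11100111
step 3: 00111100
step 4: 01100110

01100110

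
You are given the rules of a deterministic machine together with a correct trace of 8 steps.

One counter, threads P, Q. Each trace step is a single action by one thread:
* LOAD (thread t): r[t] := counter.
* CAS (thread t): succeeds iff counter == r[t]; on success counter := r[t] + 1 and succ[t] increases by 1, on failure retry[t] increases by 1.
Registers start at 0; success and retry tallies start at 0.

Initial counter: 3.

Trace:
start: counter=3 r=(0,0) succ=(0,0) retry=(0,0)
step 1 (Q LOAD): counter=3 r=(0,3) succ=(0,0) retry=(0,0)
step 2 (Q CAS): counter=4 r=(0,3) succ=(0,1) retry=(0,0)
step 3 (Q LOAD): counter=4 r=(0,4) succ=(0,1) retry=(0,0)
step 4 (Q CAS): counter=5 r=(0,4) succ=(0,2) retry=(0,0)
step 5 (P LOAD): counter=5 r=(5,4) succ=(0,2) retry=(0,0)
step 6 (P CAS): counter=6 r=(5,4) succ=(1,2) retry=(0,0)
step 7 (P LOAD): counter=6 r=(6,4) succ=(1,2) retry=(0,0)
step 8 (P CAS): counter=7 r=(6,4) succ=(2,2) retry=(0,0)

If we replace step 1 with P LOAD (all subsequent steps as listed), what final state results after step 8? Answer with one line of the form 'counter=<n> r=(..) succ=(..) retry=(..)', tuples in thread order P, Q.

(re-executing from step 1 with the substitution; state before step 1: counter=3 r=(0,0) succ=(0,0) retry=(0,0))
step 1 (P LOAD): counter=3 r=(3,0) succ=(0,0) retry=(0,0)
step 2 (Q CAS): counter=3 r=(3,0) succ=(0,0) retry=(0,1)
step 3 (Q LOAD): counter=3 r=(3,3) succ=(0,0) retry=(0,1)
step 4 (Q CAS): counter=4 r=(3,3) succ=(0,1) retry=(0,1)
step 5 (P LOAD): counter=4 r=(4,3) succ=(0,1) retry=(0,1)
step 6 (P CAS): counter=5 r=(4,3) succ=(1,1) retry=(0,1)
step 7 (P LOAD): counter=5 r=(5,3) succ=(1,1) retry=(0,1)
step 8 (P CAS): counter=6 r=(5,3) succ=(2,1) retry=(0,1)

counter=6 r=(5,3) succ=(2,1) retry=(0,1)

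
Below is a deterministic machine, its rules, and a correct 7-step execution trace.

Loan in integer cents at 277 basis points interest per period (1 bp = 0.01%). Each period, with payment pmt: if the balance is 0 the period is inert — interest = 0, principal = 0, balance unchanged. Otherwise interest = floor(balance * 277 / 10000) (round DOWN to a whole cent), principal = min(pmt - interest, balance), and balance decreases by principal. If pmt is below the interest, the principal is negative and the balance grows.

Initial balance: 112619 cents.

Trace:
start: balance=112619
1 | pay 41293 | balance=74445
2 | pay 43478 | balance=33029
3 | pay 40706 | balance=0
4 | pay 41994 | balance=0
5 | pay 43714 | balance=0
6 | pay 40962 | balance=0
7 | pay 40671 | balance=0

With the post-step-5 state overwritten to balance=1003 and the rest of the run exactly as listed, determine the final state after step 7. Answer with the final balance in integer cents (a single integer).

0

state after step 5 := balance=1003
6 | pay 40962 | balance=0
7 | pay 40671 | balance=0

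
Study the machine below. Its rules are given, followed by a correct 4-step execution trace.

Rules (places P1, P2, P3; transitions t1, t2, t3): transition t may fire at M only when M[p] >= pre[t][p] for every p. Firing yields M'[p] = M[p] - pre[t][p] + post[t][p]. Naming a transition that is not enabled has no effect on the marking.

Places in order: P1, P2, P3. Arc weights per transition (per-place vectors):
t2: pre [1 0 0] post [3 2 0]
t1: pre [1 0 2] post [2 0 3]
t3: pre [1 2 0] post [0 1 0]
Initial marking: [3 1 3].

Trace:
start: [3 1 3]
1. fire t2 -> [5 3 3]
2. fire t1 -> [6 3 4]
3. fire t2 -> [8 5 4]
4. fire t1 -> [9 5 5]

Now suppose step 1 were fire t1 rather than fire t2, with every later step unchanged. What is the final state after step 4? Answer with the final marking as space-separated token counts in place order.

(re-executing from step 1 with the substitution; state before step 1: [3 1 3])
1. fire t1 -> [4 1 4]
2. fire t1 -> [5 1 5]
3. fire t2 -> [7 3 5]
4. fire t1 -> [8 3 6]

8 3 6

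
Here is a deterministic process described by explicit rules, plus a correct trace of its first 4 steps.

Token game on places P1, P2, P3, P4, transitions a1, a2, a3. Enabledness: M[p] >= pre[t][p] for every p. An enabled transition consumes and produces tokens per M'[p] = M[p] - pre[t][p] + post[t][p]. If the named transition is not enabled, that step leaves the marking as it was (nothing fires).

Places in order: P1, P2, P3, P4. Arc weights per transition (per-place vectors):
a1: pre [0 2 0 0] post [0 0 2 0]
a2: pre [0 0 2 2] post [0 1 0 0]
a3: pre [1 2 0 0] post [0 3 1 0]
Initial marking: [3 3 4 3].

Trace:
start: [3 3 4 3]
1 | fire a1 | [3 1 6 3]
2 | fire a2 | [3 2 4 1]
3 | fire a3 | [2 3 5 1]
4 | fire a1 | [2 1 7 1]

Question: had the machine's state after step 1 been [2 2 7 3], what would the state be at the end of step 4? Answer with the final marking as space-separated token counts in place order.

state after step 1 := [2 2 7 3]
2 | fire a2 | [2 3 5 1]
3 | fire a3 | [1 4 6 1]
4 | fire a1 | [1 2 8 1]

1 2 8 1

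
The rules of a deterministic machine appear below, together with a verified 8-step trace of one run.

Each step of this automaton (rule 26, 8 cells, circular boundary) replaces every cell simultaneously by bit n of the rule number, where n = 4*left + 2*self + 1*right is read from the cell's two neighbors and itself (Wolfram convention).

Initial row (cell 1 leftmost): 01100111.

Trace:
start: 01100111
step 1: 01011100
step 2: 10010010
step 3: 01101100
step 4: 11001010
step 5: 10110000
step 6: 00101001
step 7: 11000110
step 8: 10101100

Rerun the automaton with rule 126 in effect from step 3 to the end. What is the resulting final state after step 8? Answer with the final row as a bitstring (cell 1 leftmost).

(re-executing steps 3..8 under rule 126; state before step 3: 10010010)
step 3: 11111111
step 4: 00000000
step 5: 00000000
step 6: 00000000
step 7: 00000000
step 8: 00000000

00000000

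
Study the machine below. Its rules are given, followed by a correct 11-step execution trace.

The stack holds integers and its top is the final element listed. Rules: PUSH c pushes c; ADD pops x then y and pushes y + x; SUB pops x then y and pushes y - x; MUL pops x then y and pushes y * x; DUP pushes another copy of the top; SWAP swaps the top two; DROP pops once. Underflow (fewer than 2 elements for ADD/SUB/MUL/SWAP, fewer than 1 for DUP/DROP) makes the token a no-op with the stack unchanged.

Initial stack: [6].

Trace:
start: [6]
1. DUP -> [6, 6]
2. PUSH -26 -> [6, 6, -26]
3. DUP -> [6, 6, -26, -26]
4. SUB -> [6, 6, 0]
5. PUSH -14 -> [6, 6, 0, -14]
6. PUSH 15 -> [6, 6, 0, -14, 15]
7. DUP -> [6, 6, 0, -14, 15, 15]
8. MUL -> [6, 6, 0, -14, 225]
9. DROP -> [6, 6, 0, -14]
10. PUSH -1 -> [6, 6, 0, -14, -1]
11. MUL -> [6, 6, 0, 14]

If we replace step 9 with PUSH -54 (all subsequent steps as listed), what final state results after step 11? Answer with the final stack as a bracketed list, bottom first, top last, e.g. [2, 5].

(re-executing from step 9 with the substitution; state before step 9: [6, 6, 0, -14, 225])
9. PUSH -54 -> [6, 6, 0, -14, 225, -54]
10. PUSH -1 -> [6, 6, 0, -14, 225, -54, -1]
11. MUL -> [6, 6, 0, -14, 225, 54]

[6, 6, 0, -14, 225, 54]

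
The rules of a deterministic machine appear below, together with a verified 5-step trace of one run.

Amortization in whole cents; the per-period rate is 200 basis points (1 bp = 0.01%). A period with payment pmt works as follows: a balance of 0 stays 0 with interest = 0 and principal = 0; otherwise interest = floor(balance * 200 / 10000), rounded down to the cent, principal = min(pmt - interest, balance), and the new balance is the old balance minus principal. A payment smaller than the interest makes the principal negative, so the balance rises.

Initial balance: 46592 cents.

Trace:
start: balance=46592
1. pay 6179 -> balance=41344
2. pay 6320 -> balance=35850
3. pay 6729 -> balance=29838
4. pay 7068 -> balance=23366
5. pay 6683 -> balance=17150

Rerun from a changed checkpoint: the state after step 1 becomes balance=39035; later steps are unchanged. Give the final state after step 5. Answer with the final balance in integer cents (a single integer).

state after step 1 := balance=39035
2. pay 6320 -> balance=33495
3. pay 6729 -> balance=27435
4. pay 7068 -> balance=20915
5. pay 6683 -> balance=14650

14650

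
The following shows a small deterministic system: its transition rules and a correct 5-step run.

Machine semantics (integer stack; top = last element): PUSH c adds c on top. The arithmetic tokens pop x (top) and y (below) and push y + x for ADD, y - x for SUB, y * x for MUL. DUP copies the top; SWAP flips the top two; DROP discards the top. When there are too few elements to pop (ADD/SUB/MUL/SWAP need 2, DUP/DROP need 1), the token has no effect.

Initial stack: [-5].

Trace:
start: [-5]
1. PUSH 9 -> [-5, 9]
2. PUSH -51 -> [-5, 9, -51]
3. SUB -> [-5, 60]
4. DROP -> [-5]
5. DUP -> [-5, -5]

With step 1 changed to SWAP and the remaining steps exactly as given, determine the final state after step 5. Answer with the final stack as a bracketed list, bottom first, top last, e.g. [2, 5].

(re-executing from step 1 with the substitution; state before step 1: [-5])
1. SWAP -> [-5]
2. PUSH -51 -> [-5, -51]
3. SUB -> [46]
4. DROP -> []
5. DUP -> []

[]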